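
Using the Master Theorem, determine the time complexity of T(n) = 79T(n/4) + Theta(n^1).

Master Theorem for T(n) = 79T(n/4) + O(n^1):

a = 79, b = 4, c = 1
log_b(a) = log_4(79) = 3.1519

Case 1: c = 1 < log_4(79) = 3.1519
T(n) = O(n^(log_4 79))

For T(n) = 79T(n/4) + O(n^1): log_4(79) = 3.1519. This is Case 1 of the Master Theorem (c < log_b(a), work dominated by leaves), giving O(n^(log_4 79)).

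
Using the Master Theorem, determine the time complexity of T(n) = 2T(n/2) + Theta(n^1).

Master Theorem for T(n) = 2T(n/2) + O(n^1):

a = 2, b = 2, c = 1
log_b(a) = log_2(2) = 1.0000

Case 2: c = 1 = log_2(2) = 1.0000
T(n) = O(n^1 log n) = O(n log n)

For T(n) = 2T(n/2) + O(n^1): log_2(2) = 1.0000. This is Case 2 of the Master Theorem (c = log_b(a), equal work at all levels), giving O(n log n).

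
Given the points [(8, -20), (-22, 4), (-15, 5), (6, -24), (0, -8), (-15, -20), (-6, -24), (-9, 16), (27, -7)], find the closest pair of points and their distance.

Computing all pairwise distances among 9 points:

d((8, -20), (-22, 4)) = 38.4187
d((8, -20), (-15, 5)) = 33.9706
d((8, -20), (6, -24)) = 4.4721 <-- minimum
d((8, -20), (0, -8)) = 14.4222
d((8, -20), (-15, -20)) = 23.0
d((8, -20), (-6, -24)) = 14.5602
d((8, -20), (-9, 16)) = 39.8121
d((8, -20), (27, -7)) = 23.0217
d((-22, 4), (-15, 5)) = 7.0711
d((-22, 4), (6, -24)) = 39.598
d((-22, 4), (0, -8)) = 25.0599
d((-22, 4), (-15, -20)) = 25.0
d((-22, 4), (-6, -24)) = 32.249
d((-22, 4), (-9, 16)) = 17.6918
d((-22, 4), (27, -7)) = 50.2195
d((-15, 5), (6, -24)) = 35.805
d((-15, 5), (0, -8)) = 19.8494
d((-15, 5), (-15, -20)) = 25.0
d((-15, 5), (-6, -24)) = 30.3645
d((-15, 5), (-9, 16)) = 12.53
d((-15, 5), (27, -7)) = 43.6807
d((6, -24), (0, -8)) = 17.088
d((6, -24), (-15, -20)) = 21.3776
d((6, -24), (-6, -24)) = 12.0
d((6, -24), (-9, 16)) = 42.72
d((6, -24), (27, -7)) = 27.0185
d((0, -8), (-15, -20)) = 19.2094
d((0, -8), (-6, -24)) = 17.088
d((0, -8), (-9, 16)) = 25.632
d((0, -8), (27, -7)) = 27.0185
d((-15, -20), (-6, -24)) = 9.8489
d((-15, -20), (-9, 16)) = 36.4966
d((-15, -20), (27, -7)) = 43.9659
d((-6, -24), (-9, 16)) = 40.1123
d((-6, -24), (27, -7)) = 37.1214
d((-9, 16), (27, -7)) = 42.72

Closest pair: (8, -20) and (6, -24) with distance 4.4721

The closest pair is (8, -20) and (6, -24) with Euclidean distance 4.4721. For 9 points, brute-force pairwise comparison is shown above. For large n, the divide-and-conquer algorithm (sort by x, recurse on halves, check the dividing strip) achieves O(n log n).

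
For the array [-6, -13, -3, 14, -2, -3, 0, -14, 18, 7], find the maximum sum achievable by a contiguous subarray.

Using Kadane's algorithm on [-6, -13, -3, 14, -2, -3, 0, -14, 18, 7]:

Scanning through the array:
Position 1 (value -13): max_ending_here = -13, max_so_far = -6
Position 2 (value -3): max_ending_here = -3, max_so_far = -3
Position 3 (value 14): max_ending_here = 14, max_so_far = 14
Position 4 (value -2): max_ending_here = 12, max_so_far = 14
Position 5 (value -3): max_ending_here = 9, max_so_far = 14
Position 6 (value 0): max_ending_here = 9, max_so_far = 14
Position 7 (value -14): max_ending_here = -5, max_so_far = 14
Position 8 (value 18): max_ending_here = 18, max_so_far = 18
Position 9 (value 7): max_ending_here = 25, max_so_far = 25

Maximum subarray: [18, 7]
Maximum sum: 25

The maximum subarray is [18, 7] with sum 25. This subarray runs from index 8 to index 9.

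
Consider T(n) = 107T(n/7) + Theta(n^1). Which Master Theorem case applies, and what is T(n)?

Master Theorem for T(n) = 107T(n/7) + O(n^1):

a = 107, b = 7, c = 1
log_b(a) = log_7(107) = 2.4014

Case 1: c = 1 < log_7(107) = 2.4014
T(n) = O(n^(log_7 107))

For T(n) = 107T(n/7) + O(n^1): log_7(107) = 2.4014. This is Case 1 of the Master Theorem (c < log_b(a), work dominated by leaves), giving O(n^(log_7 107)).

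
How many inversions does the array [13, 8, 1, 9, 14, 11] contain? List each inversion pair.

Finding inversions in [13, 8, 1, 9, 14, 11]:

(0, 1): arr[0]=13 > arr[1]=8
(0, 2): arr[0]=13 > arr[2]=1
(0, 3): arr[0]=13 > arr[3]=9
(0, 5): arr[0]=13 > arr[5]=11
(1, 2): arr[1]=8 > arr[2]=1
(4, 5): arr[4]=14 > arr[5]=11

Total inversions: 6

The array has 6 inversion(s): (0,1), (0,2), (0,3), (0,5), (1,2), (4,5). Each pair (i,j) satisfies i < j and arr[i] > arr[j].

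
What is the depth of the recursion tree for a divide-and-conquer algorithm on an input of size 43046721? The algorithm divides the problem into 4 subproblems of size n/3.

For divide and conquer with division factor 3:

Problem sizes at each level:
Level 0: 43046721
Level 1: 14348907
Level 2: 4782969
Level 3: 1594323
Level 4: 531441
Level 5: 177147
Level 6: 59049
Level 7: 19683
Level 8: 6561
Level 9: 2187
Level 10: 729
Level 11: 243
Level 12: 81
Level 13: 27
Level 14: 9
Level 15: 3
Level 16: 1

The root is level 0 and the size-1 base case is level 16 (the tree spans levels 0 through 16, i.e. 17 levels counting the root), so the depth is the number of divisions: log_3(43046721) = 16

The recursion tree depth is log_3(43046721) = 16. At each level, the problem size is divided by 3, so it takes 16 divisions to reduce to a base case of size 1. The algorithm makes 4 recursive calls at each level.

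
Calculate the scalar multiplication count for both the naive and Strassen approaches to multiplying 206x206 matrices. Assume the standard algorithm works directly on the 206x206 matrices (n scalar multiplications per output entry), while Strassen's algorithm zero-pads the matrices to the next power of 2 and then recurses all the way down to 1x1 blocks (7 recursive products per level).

Matrix multiplication for 206x206 matrices:

Strassen's algorithm requires power-of-2 dimensions. Pad 206x206 to 256x256 (next power of 2).

Standard algorithm: 206^3 = 8741816 multiplications
Strassen's algorithm: 7^(log2(256)) = 7^8 = 5764801 multiplications
Savings: 8741816 - 5764801 = 2977015 multiplications

Standard: 8741816 multiplications (206^3). Strassen: 5764801 multiplications (7^8, after padding to 256x256). Strassen reduces 8 recursive multiplications to 7 at each level.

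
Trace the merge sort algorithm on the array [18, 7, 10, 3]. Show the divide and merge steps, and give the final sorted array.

Merge sort trace:

Split: [18, 7, 10, 3] -> [18, 7] and [10, 3]
  Split: [18, 7] -> [18] and [7]
  Merge: [18] + [7] -> [7, 18]
  Split: [10, 3] -> [10] and [3]
  Merge: [10] + [3] -> [3, 10]
Merge: [7, 18] + [3, 10] -> [3, 7, 10, 18]

Final sorted array: [3, 7, 10, 18]

The merge sort proceeds by recursively splitting the array and merging sorted halves.
After all merges, the sorted array is [3, 7, 10, 18].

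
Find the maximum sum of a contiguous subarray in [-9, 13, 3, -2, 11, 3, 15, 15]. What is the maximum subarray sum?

Using Kadane's algorithm on [-9, 13, 3, -2, 11, 3, 15, 15]:

Scanning through the array:
Position 1 (value 13): max_ending_here = 13, max_so_far = 13
Position 2 (value 3): max_ending_here = 16, max_so_far = 16
Position 3 (value -2): max_ending_here = 14, max_so_far = 16
Position 4 (value 11): max_ending_here = 25, max_so_far = 25
Position 5 (value 3): max_ending_here = 28, max_so_far = 28
Position 6 (value 15): max_ending_here = 43, max_so_far = 43
Position 7 (value 15): max_ending_here = 58, max_so_far = 58

Maximum subarray: [13, 3, -2, 11, 3, 15, 15]
Maximum sum: 58

The maximum subarray is [13, 3, -2, 11, 3, 15, 15] with sum 58. This subarray runs from index 1 to index 7.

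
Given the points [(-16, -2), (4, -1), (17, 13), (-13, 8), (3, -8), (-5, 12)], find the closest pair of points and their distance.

Computing all pairwise distances among 6 points:

d((-16, -2), (4, -1)) = 20.025
d((-16, -2), (17, 13)) = 36.2491
d((-16, -2), (-13, 8)) = 10.4403
d((-16, -2), (3, -8)) = 19.9249
d((-16, -2), (-5, 12)) = 17.8045
d((4, -1), (17, 13)) = 19.105
d((4, -1), (-13, 8)) = 19.2354
d((4, -1), (3, -8)) = 7.0711 <-- minimum
d((4, -1), (-5, 12)) = 15.8114
d((17, 13), (-13, 8)) = 30.4138
d((17, 13), (3, -8)) = 25.2389
d((17, 13), (-5, 12)) = 22.0227
d((-13, 8), (3, -8)) = 22.6274
d((-13, 8), (-5, 12)) = 8.9443
d((3, -8), (-5, 12)) = 21.5407

Closest pair: (4, -1) and (3, -8) with distance 7.0711

The closest pair is (4, -1) and (3, -8) with Euclidean distance 7.0711. For 6 points, brute-force pairwise comparison is shown above. For large n, the divide-and-conquer algorithm (sort by x, recurse on halves, check the dividing strip) achieves O(n log n).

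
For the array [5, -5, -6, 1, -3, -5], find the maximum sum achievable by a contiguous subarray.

Using Kadane's algorithm on [5, -5, -6, 1, -3, -5]:

Scanning through the array:
Position 1 (value -5): max_ending_here = 0, max_so_far = 5
Position 2 (value -6): max_ending_here = -6, max_so_far = 5
Position 3 (value 1): max_ending_here = 1, max_so_far = 5
Position 4 (value -3): max_ending_here = -2, max_so_far = 5
Position 5 (value -5): max_ending_here = -5, max_so_far = 5

Maximum subarray: [5]
Maximum sum: 5

The maximum subarray is [5] with sum 5. This subarray runs from index 0 to index 0.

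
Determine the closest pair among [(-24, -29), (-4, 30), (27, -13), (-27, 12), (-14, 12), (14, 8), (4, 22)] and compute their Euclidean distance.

Computing all pairwise distances among 7 points:

d((-24, -29), (-4, 30)) = 62.2977
d((-24, -29), (27, -13)) = 53.4509
d((-24, -29), (-27, 12)) = 41.1096
d((-24, -29), (-14, 12)) = 42.2019
d((-24, -29), (14, 8)) = 53.0377
d((-24, -29), (4, 22)) = 58.1808
d((-4, 30), (27, -13)) = 53.0094
d((-4, 30), (-27, 12)) = 29.2062
d((-4, 30), (-14, 12)) = 20.5913
d((-4, 30), (14, 8)) = 28.4253
d((-4, 30), (4, 22)) = 11.3137 <-- minimum
d((27, -13), (-27, 12)) = 59.5063
d((27, -13), (-14, 12)) = 48.0208
d((27, -13), (14, 8)) = 24.6982
d((27, -13), (4, 22)) = 41.8808
d((-27, 12), (-14, 12)) = 13.0
d((-27, 12), (14, 8)) = 41.1947
d((-27, 12), (4, 22)) = 32.573
d((-14, 12), (14, 8)) = 28.2843
d((-14, 12), (4, 22)) = 20.5913
d((14, 8), (4, 22)) = 17.2047

Closest pair: (-4, 30) and (4, 22) with distance 11.3137

The closest pair is (-4, 30) and (4, 22) with Euclidean distance 11.3137. For 7 points, brute-force pairwise comparison is shown above. For large n, the divide-and-conquer algorithm (sort by x, recurse on halves, check the dividing strip) achieves O(n log n).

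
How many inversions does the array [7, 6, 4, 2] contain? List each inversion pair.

Finding inversions in [7, 6, 4, 2]:

(0, 1): arr[0]=7 > arr[1]=6
(0, 2): arr[0]=7 > arr[2]=4
(0, 3): arr[0]=7 > arr[3]=2
(1, 2): arr[1]=6 > arr[2]=4
(1, 3): arr[1]=6 > arr[3]=2
(2, 3): arr[2]=4 > arr[3]=2

Total inversions: 6

The array has 6 inversion(s): (0,1), (0,2), (0,3), (1,2), (1,3), (2,3). Each pair (i,j) satisfies i < j and arr[i] > arr[j].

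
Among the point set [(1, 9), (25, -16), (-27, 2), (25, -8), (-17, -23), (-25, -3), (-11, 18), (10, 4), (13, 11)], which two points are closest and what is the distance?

Computing all pairwise distances among 9 points:

d((1, 9), (25, -16)) = 34.6554
d((1, 9), (-27, 2)) = 28.8617
d((1, 9), (25, -8)) = 29.4109
d((1, 9), (-17, -23)) = 36.7151
d((1, 9), (-25, -3)) = 28.6356
d((1, 9), (-11, 18)) = 15.0
d((1, 9), (10, 4)) = 10.2956
d((1, 9), (13, 11)) = 12.1655
d((25, -16), (-27, 2)) = 55.0273
d((25, -16), (25, -8)) = 8.0
d((25, -16), (-17, -23)) = 42.5793
d((25, -16), (-25, -3)) = 51.6624
d((25, -16), (-11, 18)) = 49.5177
d((25, -16), (10, 4)) = 25.0
d((25, -16), (13, 11)) = 29.5466
d((-27, 2), (25, -8)) = 52.9528
d((-27, 2), (-17, -23)) = 26.9258
d((-27, 2), (-25, -3)) = 5.3852 <-- minimum
d((-27, 2), (-11, 18)) = 22.6274
d((-27, 2), (10, 4)) = 37.054
d((-27, 2), (13, 11)) = 41.0
d((25, -8), (-17, -23)) = 44.5982
d((25, -8), (-25, -3)) = 50.2494
d((25, -8), (-11, 18)) = 44.4072
d((25, -8), (10, 4)) = 19.2094
d((25, -8), (13, 11)) = 22.4722
d((-17, -23), (-25, -3)) = 21.5407
d((-17, -23), (-11, 18)) = 41.4367
d((-17, -23), (10, 4)) = 38.1838
d((-17, -23), (13, 11)) = 45.3431
d((-25, -3), (-11, 18)) = 25.2389
d((-25, -3), (10, 4)) = 35.6931
d((-25, -3), (13, 11)) = 40.4969
d((-11, 18), (10, 4)) = 25.2389
d((-11, 18), (13, 11)) = 25.0
d((10, 4), (13, 11)) = 7.6158

Closest pair: (-27, 2) and (-25, -3) with distance 5.3852

The closest pair is (-27, 2) and (-25, -3) with Euclidean distance 5.3852. For 9 points, brute-force pairwise comparison is shown above. For large n, the divide-and-conquer algorithm (sort by x, recurse on halves, check the dividing strip) achieves O(n log n).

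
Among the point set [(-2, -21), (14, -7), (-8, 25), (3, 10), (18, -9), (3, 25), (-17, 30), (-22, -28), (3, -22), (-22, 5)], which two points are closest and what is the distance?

Computing all pairwise distances among 10 points:

d((-2, -21), (14, -7)) = 21.2603
d((-2, -21), (-8, 25)) = 46.3897
d((-2, -21), (3, 10)) = 31.4006
d((-2, -21), (18, -9)) = 23.3238
d((-2, -21), (3, 25)) = 46.2709
d((-2, -21), (-17, 30)) = 53.1601
d((-2, -21), (-22, -28)) = 21.1896
d((-2, -21), (3, -22)) = 5.099
d((-2, -21), (-22, 5)) = 32.8024
d((14, -7), (-8, 25)) = 38.833
d((14, -7), (3, 10)) = 20.2485
d((14, -7), (18, -9)) = 4.4721 <-- minimum
d((14, -7), (3, 25)) = 33.8378
d((14, -7), (-17, 30)) = 48.2701
d((14, -7), (-22, -28)) = 41.6773
d((14, -7), (3, -22)) = 18.6011
d((14, -7), (-22, 5)) = 37.9473
d((-8, 25), (3, 10)) = 18.6011
d((-8, 25), (18, -9)) = 42.8019
d((-8, 25), (3, 25)) = 11.0
d((-8, 25), (-17, 30)) = 10.2956
d((-8, 25), (-22, -28)) = 54.8179
d((-8, 25), (3, -22)) = 48.2701
d((-8, 25), (-22, 5)) = 24.4131
d((3, 10), (18, -9)) = 24.2074
d((3, 10), (3, 25)) = 15.0
d((3, 10), (-17, 30)) = 28.2843
d((3, 10), (-22, -28)) = 45.4863
d((3, 10), (3, -22)) = 32.0
d((3, 10), (-22, 5)) = 25.4951
d((18, -9), (3, 25)) = 37.1618
d((18, -9), (-17, 30)) = 52.4023
d((18, -9), (-22, -28)) = 44.2832
d((18, -9), (3, -22)) = 19.8494
d((18, -9), (-22, 5)) = 42.3792
d((3, 25), (-17, 30)) = 20.6155
d((3, 25), (-22, -28)) = 58.6003
d((3, 25), (3, -22)) = 47.0
d((3, 25), (-22, 5)) = 32.0156
d((-17, 30), (-22, -28)) = 58.2151
d((-17, 30), (3, -22)) = 55.7136
d((-17, 30), (-22, 5)) = 25.4951
d((-22, -28), (3, -22)) = 25.7099
d((-22, -28), (-22, 5)) = 33.0
d((3, -22), (-22, 5)) = 36.7967

Closest pair: (14, -7) and (18, -9) with distance 4.4721

The closest pair is (14, -7) and (18, -9) with Euclidean distance 4.4721. For 10 points, brute-force pairwise comparison is shown above. For large n, the divide-and-conquer algorithm (sort by x, recurse on halves, check the dividing strip) achieves O(n log n).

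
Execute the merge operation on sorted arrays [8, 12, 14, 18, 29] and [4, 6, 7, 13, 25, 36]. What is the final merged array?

Merging process:

Compare 8 vs 4: take 4 from right. Merged: [4]
Compare 8 vs 6: take 6 from right. Merged: [4, 6]
Compare 8 vs 7: take 7 from right. Merged: [4, 6, 7]
Compare 8 vs 13: take 8 from left. Merged: [4, 6, 7, 8]
Compare 12 vs 13: take 12 from left. Merged: [4, 6, 7, 8, 12]
Compare 14 vs 13: take 13 from right. Merged: [4, 6, 7, 8, 12, 13]
Compare 14 vs 25: take 14 from left. Merged: [4, 6, 7, 8, 12, 13, 14]
Compare 18 vs 25: take 18 from left. Merged: [4, 6, 7, 8, 12, 13, 14, 18]
Compare 29 vs 25: take 25 from right. Merged: [4, 6, 7, 8, 12, 13, 14, 18, 25]
Compare 29 vs 36: take 29 from left. Merged: [4, 6, 7, 8, 12, 13, 14, 18, 25, 29]
Append remaining from right: [36]. Merged: [4, 6, 7, 8, 12, 13, 14, 18, 25, 29, 36]

Final merged array: [4, 6, 7, 8, 12, 13, 14, 18, 25, 29, 36]
Total comparisons: 10

The merged array is [4, 6, 7, 8, 12, 13, 14, 18, 25, 29, 36], requiring 10 comparisons. The merge step runs in O(n) time where n is the total number of elements.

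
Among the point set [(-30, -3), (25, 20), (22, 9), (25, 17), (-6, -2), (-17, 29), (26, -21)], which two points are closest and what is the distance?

Computing all pairwise distances among 7 points:

d((-30, -3), (25, 20)) = 59.6154
d((-30, -3), (22, 9)) = 53.3667
d((-30, -3), (25, 17)) = 58.5235
d((-30, -3), (-6, -2)) = 24.0208
d((-30, -3), (-17, 29)) = 34.5398
d((-30, -3), (26, -21)) = 58.8218
d((25, 20), (22, 9)) = 11.4018
d((25, 20), (25, 17)) = 3.0 <-- minimum
d((25, 20), (-6, -2)) = 38.0132
d((25, 20), (-17, 29)) = 42.9535
d((25, 20), (26, -21)) = 41.0122
d((22, 9), (25, 17)) = 8.544
d((22, 9), (-6, -2)) = 30.0832
d((22, 9), (-17, 29)) = 43.8292
d((22, 9), (26, -21)) = 30.2655
d((25, 17), (-6, -2)) = 36.3593
d((25, 17), (-17, 29)) = 43.6807
d((25, 17), (26, -21)) = 38.0132
d((-6, -2), (-17, 29)) = 32.8938
d((-6, -2), (26, -21)) = 37.2156
d((-17, 29), (26, -21)) = 65.9469

Closest pair: (25, 20) and (25, 17) with distance 3.0

The closest pair is (25, 20) and (25, 17) with Euclidean distance 3.0. For 7 points, brute-force pairwise comparison is shown above. For large n, the divide-and-conquer algorithm (sort by x, recurse on halves, check the dividing strip) achieves O(n log n).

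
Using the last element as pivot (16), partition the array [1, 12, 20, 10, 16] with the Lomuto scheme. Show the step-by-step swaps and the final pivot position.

Lomuto partition with pivot = 16:

Initial array: [1, 12, 20, 10, 16]

arr[0]=1 <= 16: swap with position 0, array becomes [1, 12, 20, 10, 16]
arr[1]=12 <= 16: swap with position 1, array becomes [1, 12, 20, 10, 16]
arr[2]=20 > 16: no swap
arr[3]=10 <= 16: swap with position 2, array becomes [1, 12, 10, 20, 16]

Place pivot at position 3: [1, 12, 10, 16, 20]
Pivot position: 3

After partitioning with pivot 16, the array becomes [1, 12, 10, 16, 20]. The pivot is placed at index 3. All elements to the left of the pivot are <= 16, and all elements to the right are > 16.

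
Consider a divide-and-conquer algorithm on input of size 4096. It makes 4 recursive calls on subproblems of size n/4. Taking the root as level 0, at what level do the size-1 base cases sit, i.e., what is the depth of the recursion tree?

For divide and conquer with division factor 4:

Problem sizes at each level:
Level 0: 4096
Level 1: 1024
Level 2: 256
Level 3: 64
Level 4: 16
Level 5: 4
Level 6: 1

The root is level 0 and the size-1 base case is level 6 (the tree spans levels 0 through 6, i.e. 7 levels counting the root), so the depth is the number of divisions: log_4(4096) = 6

The recursion tree depth is log_4(4096) = 6. At each level, the problem size is divided by 4, so it takes 6 divisions to reduce to a base case of size 1. The algorithm makes 4 recursive calls at each level.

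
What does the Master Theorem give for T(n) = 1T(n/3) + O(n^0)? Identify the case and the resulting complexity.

Master Theorem for T(n) = 1T(n/3) + O(n^0):

a = 1, b = 3, c = 0
log_b(a) = log_3(1) = 0.0000

Case 2: c = 0 = log_3(1) = 0.0000
T(n) = O(n^0 log n) = O(log n)

For T(n) = 1T(n/3) + O(n^0): log_3(1) = 0.0000. This is Case 2 of the Master Theorem (c = log_b(a), equal work at all levels), giving O(log n).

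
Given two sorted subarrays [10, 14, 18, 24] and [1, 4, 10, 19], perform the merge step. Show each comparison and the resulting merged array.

Merging process:

Compare 10 vs 1: take 1 from right. Merged: [1]
Compare 10 vs 4: take 4 from right. Merged: [1, 4]
Compare 10 vs 10: take 10 from left. Merged: [1, 4, 10]
Compare 14 vs 10: take 10 from right. Merged: [1, 4, 10, 10]
Compare 14 vs 19: take 14 from left. Merged: [1, 4, 10, 10, 14]
Compare 18 vs 19: take 18 from left. Merged: [1, 4, 10, 10, 14, 18]
Compare 24 vs 19: take 19 from right. Merged: [1, 4, 10, 10, 14, 18, 19]
Append remaining from left: [24]. Merged: [1, 4, 10, 10, 14, 18, 19, 24]

Final merged array: [1, 4, 10, 10, 14, 18, 19, 24]
Total comparisons: 7

The merged array is [1, 4, 10, 10, 14, 18, 19, 24], requiring 7 comparisons. The merge step runs in O(n) time where n is the total number of elements.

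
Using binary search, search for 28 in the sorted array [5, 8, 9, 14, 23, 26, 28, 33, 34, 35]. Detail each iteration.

Binary search for 28 in [5, 8, 9, 14, 23, 26, 28, 33, 34, 35]:

lo=0, hi=9, mid=4, arr[mid]=23 -> 23 < 28, search right half
lo=5, hi=9, mid=7, arr[mid]=33 -> 33 > 28, search left half
lo=5, hi=6, mid=5, arr[mid]=26 -> 26 < 28, search right half
lo=6, hi=6, mid=6, arr[mid]=28 -> Found target at index 6!

Binary search finds 28 at index 6 after 4 comparisons. The search repeatedly halves the search space by comparing with the middle element.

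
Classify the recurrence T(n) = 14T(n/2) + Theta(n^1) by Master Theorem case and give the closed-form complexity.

Master Theorem for T(n) = 14T(n/2) + O(n^1):

a = 14, b = 2, c = 1
log_b(a) = log_2(14) = 3.8074

Case 1: c = 1 < log_2(14) = 3.8074
T(n) = O(n^(log_2 14))

For T(n) = 14T(n/2) + O(n^1): log_2(14) = 3.8074. This is Case 1 of the Master Theorem (c < log_b(a), work dominated by leaves), giving O(n^(log_2 14)).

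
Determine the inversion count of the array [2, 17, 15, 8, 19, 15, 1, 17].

Finding inversions in [2, 17, 15, 8, 19, 15, 1, 17]:

(0, 6): arr[0]=2 > arr[6]=1
(1, 2): arr[1]=17 > arr[2]=15
(1, 3): arr[1]=17 > arr[3]=8
(1, 5): arr[1]=17 > arr[5]=15
(1, 6): arr[1]=17 > arr[6]=1
(2, 3): arr[2]=15 > arr[3]=8
(2, 6): arr[2]=15 > arr[6]=1
(3, 6): arr[3]=8 > arr[6]=1
(4, 5): arr[4]=19 > arr[5]=15
(4, 6): arr[4]=19 > arr[6]=1
(4, 7): arr[4]=19 > arr[7]=17
(5, 6): arr[5]=15 > arr[6]=1

Total inversions: 12

The array has 12 inversion(s): (0,6), (1,2), (1,3), (1,5), (1,6), (2,3), (2,6), (3,6), (4,5), (4,6), (4,7), (5,6). Each pair (i,j) satisfies i < j and arr[i] > arr[j].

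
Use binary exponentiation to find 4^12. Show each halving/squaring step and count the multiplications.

Computing 4^12 by squaring (build up from 4^1; each line after the first costs one multiplication):

4^1 = 4
4^2 = (4^1)^2 = 4^2 = 16
4^3 = 4 * 4^2 = 4 * 16 = 64
4^6 = (4^3)^2 = 64^2 = 4096
4^12 = (4^6)^2 = 4096^2 = 16777216

Result: 16777216
Multiplications needed: 4 (4 lines after 4^1)

4^12 = 16777216. Using exponentiation by squaring, this requires 4 multiplications. The key idea: if the exponent is even, square the half-power; if odd, multiply by the base once.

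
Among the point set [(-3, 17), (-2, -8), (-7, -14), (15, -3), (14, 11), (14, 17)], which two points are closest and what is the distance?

Computing all pairwise distances among 6 points:

d((-3, 17), (-2, -8)) = 25.02
d((-3, 17), (-7, -14)) = 31.257
d((-3, 17), (15, -3)) = 26.9072
d((-3, 17), (14, 11)) = 18.0278
d((-3, 17), (14, 17)) = 17.0
d((-2, -8), (-7, -14)) = 7.8102
d((-2, -8), (15, -3)) = 17.72
d((-2, -8), (14, 11)) = 24.8395
d((-2, -8), (14, 17)) = 29.6816
d((-7, -14), (15, -3)) = 24.5967
d((-7, -14), (14, 11)) = 32.6497
d((-7, -14), (14, 17)) = 37.4433
d((15, -3), (14, 11)) = 14.0357
d((15, -3), (14, 17)) = 20.025
d((14, 11), (14, 17)) = 6.0 <-- minimum

Closest pair: (14, 11) and (14, 17) with distance 6.0

The closest pair is (14, 11) and (14, 17) with Euclidean distance 6.0. For 6 points, brute-force pairwise comparison is shown above. For large n, the divide-and-conquer algorithm (sort by x, recurse on halves, check the dividing strip) achieves O(n log n).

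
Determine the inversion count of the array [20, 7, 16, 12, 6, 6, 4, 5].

Finding inversions in [20, 7, 16, 12, 6, 6, 4, 5]:

(0, 1): arr[0]=20 > arr[1]=7
(0, 2): arr[0]=20 > arr[2]=16
(0, 3): arr[0]=20 > arr[3]=12
(0, 4): arr[0]=20 > arr[4]=6
(0, 5): arr[0]=20 > arr[5]=6
(0, 6): arr[0]=20 > arr[6]=4
(0, 7): arr[0]=20 > arr[7]=5
(1, 4): arr[1]=7 > arr[4]=6
(1, 5): arr[1]=7 > arr[5]=6
(1, 6): arr[1]=7 > arr[6]=4
(1, 7): arr[1]=7 > arr[7]=5
(2, 3): arr[2]=16 > arr[3]=12
(2, 4): arr[2]=16 > arr[4]=6
(2, 5): arr[2]=16 > arr[5]=6
(2, 6): arr[2]=16 > arr[6]=4
(2, 7): arr[2]=16 > arr[7]=5
(3, 4): arr[3]=12 > arr[4]=6
(3, 5): arr[3]=12 > arr[5]=6
(3, 6): arr[3]=12 > arr[6]=4
(3, 7): arr[3]=12 > arr[7]=5
(4, 6): arr[4]=6 > arr[6]=4
(4, 7): arr[4]=6 > arr[7]=5
(5, 6): arr[5]=6 > arr[6]=4
(5, 7): arr[5]=6 > arr[7]=5

Total inversions: 24

The array has 24 inversion(s): (0,1), (0,2), (0,3), (0,4), (0,5), (0,6), (0,7), (1,4), (1,5), (1,6), (1,7), (2,3), (2,4), (2,5), (2,6), (2,7), (3,4), (3,5), (3,6), (3,7), (4,6), (4,7), (5,6), (5,7). Each pair (i,j) satisfies i < j and arr[i] > arr[j].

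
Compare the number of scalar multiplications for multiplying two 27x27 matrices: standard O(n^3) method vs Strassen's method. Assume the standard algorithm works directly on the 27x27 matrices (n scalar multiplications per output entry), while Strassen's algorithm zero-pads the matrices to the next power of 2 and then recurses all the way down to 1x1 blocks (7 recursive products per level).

Matrix multiplication for 27x27 matrices:

Strassen's algorithm requires power-of-2 dimensions. Pad 27x27 to 32x32 (next power of 2).

Standard algorithm: 27^3 = 19683 multiplications
Strassen's algorithm: 7^(log2(32)) = 7^5 = 16807 multiplications
Savings: 19683 - 16807 = 2876 multiplications

Standard: 19683 multiplications (27^3). Strassen: 16807 multiplications (7^5, after padding to 32x32). Strassen reduces 8 recursive multiplications to 7 at each level.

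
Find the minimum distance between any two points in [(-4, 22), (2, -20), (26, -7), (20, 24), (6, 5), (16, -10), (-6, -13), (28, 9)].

Computing all pairwise distances among 8 points:

d((-4, 22), (2, -20)) = 42.4264
d((-4, 22), (26, -7)) = 41.7253
d((-4, 22), (20, 24)) = 24.0832
d((-4, 22), (6, 5)) = 19.7231
d((-4, 22), (16, -10)) = 37.7359
d((-4, 22), (-6, -13)) = 35.0571
d((-4, 22), (28, 9)) = 34.5398
d((2, -20), (26, -7)) = 27.2947
d((2, -20), (20, 24)) = 47.5395
d((2, -20), (6, 5)) = 25.318
d((2, -20), (16, -10)) = 17.2047
d((2, -20), (-6, -13)) = 10.6301
d((2, -20), (28, 9)) = 38.9487
d((26, -7), (20, 24)) = 31.5753
d((26, -7), (6, 5)) = 23.3238
d((26, -7), (16, -10)) = 10.4403 <-- minimum
d((26, -7), (-6, -13)) = 32.5576
d((26, -7), (28, 9)) = 16.1245
d((20, 24), (6, 5)) = 23.6008
d((20, 24), (16, -10)) = 34.2345
d((20, 24), (-6, -13)) = 45.2217
d((20, 24), (28, 9)) = 17.0
d((6, 5), (16, -10)) = 18.0278
d((6, 5), (-6, -13)) = 21.6333
d((6, 5), (28, 9)) = 22.3607
d((16, -10), (-6, -13)) = 22.2036
d((16, -10), (28, 9)) = 22.4722
d((-6, -13), (28, 9)) = 40.4969

Closest pair: (26, -7) and (16, -10) with distance 10.4403

The closest pair is (26, -7) and (16, -10) with Euclidean distance 10.4403. For 8 points, brute-force pairwise comparison is shown above. For large n, the divide-and-conquer algorithm (sort by x, recurse on halves, check the dividing strip) achieves O(n log n).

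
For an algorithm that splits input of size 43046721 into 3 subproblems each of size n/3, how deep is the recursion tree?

For divide and conquer with division factor 3:

Problem sizes at each level:
Level 0: 43046721
Level 1: 14348907
Level 2: 4782969
Level 3: 1594323
Level 4: 531441
Level 5: 177147
Level 6: 59049
Level 7: 19683
Level 8: 6561
Level 9: 2187
Level 10: 729
Level 11: 243
Level 12: 81
Level 13: 27
Level 14: 9
Level 15: 3
Level 16: 1

The root is level 0 and the size-1 base case is level 16 (the tree spans levels 0 through 16, i.e. 17 levels counting the root), so the depth is the number of divisions: log_3(43046721) = 16

The recursion tree depth is log_3(43046721) = 16. At each level, the problem size is divided by 3, so it takes 16 divisions to reduce to a base case of size 1. The algorithm makes 3 recursive calls at each level.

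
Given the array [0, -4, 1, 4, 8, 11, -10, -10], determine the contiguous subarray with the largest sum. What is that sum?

Using Kadane's algorithm on [0, -4, 1, 4, 8, 11, -10, -10]:

Scanning through the array:
Position 1 (value -4): max_ending_here = -4, max_so_far = 0
Position 2 (value 1): max_ending_here = 1, max_so_far = 1
Position 3 (value 4): max_ending_here = 5, max_so_far = 5
Position 4 (value 8): max_ending_here = 13, max_so_far = 13
Position 5 (value 11): max_ending_here = 24, max_so_far = 24
Position 6 (value -10): max_ending_here = 14, max_so_far = 24
Position 7 (value -10): max_ending_here = 4, max_so_far = 24

Maximum subarray: [1, 4, 8, 11]
Maximum sum: 24

The maximum subarray is [1, 4, 8, 11] with sum 24. This subarray runs from index 2 to index 5.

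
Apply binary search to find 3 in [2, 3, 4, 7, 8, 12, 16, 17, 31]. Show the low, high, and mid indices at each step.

Binary search for 3 in [2, 3, 4, 7, 8, 12, 16, 17, 31]:

lo=0, hi=8, mid=4, arr[mid]=8 -> 8 > 3, search left half
lo=0, hi=3, mid=1, arr[mid]=3 -> Found target at index 1!

Binary search finds 3 at index 1 after 2 comparisons. The search repeatedly halves the search space by comparing with the middle element.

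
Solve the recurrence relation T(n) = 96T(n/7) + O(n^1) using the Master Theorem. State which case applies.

Master Theorem for T(n) = 96T(n/7) + O(n^1):

a = 96, b = 7, c = 1
log_b(a) = log_7(96) = 2.3456

Case 1: c = 1 < log_7(96) = 2.3456
T(n) = O(n^(log_7 96))

For T(n) = 96T(n/7) + O(n^1): log_7(96) = 2.3456. This is Case 1 of the Master Theorem (c < log_b(a), work dominated by leaves), giving O(n^(log_7 96)).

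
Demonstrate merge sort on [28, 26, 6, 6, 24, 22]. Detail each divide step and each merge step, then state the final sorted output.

Merge sort trace:

Split: [28, 26, 6, 6, 24, 22] -> [28, 26, 6] and [6, 24, 22]
  Split: [28, 26, 6] -> [28] and [26, 6]
    Split: [26, 6] -> [26] and [6]
    Merge: [26] + [6] -> [6, 26]
  Merge: [28] + [6, 26] -> [6, 26, 28]
  Split: [6, 24, 22] -> [6] and [24, 22]
    Split: [24, 22] -> [24] and [22]
    Merge: [24] + [22] -> [22, 24]
  Merge: [6] + [22, 24] -> [6, 22, 24]
Merge: [6, 26, 28] + [6, 22, 24] -> [6, 6, 22, 24, 26, 28]

Final sorted array: [6, 6, 22, 24, 26, 28]

The merge sort proceeds by recursively splitting the array and merging sorted halves.
After all merges, the sorted array is [6, 6, 22, 24, 26, 28].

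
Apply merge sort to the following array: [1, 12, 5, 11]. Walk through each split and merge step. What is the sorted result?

Merge sort trace:

Split: [1, 12, 5, 11] -> [1, 12] and [5, 11]
  Split: [1, 12] -> [1] and [12]
  Merge: [1] + [12] -> [1, 12]
  Split: [5, 11] -> [5] and [11]
  Merge: [5] + [11] -> [5, 11]
Merge: [1, 12] + [5, 11] -> [1, 5, 11, 12]

Final sorted array: [1, 5, 11, 12]

The merge sort proceeds by recursively splitting the array and merging sorted halves.
After all merges, the sorted array is [1, 5, 11, 12].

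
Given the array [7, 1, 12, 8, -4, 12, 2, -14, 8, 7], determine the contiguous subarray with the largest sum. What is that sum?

Using Kadane's algorithm on [7, 1, 12, 8, -4, 12, 2, -14, 8, 7]:

Scanning through the array:
Position 1 (value 1): max_ending_here = 8, max_so_far = 8
Position 2 (value 12): max_ending_here = 20, max_so_far = 20
Position 3 (value 8): max_ending_here = 28, max_so_far = 28
Position 4 (value -4): max_ending_here = 24, max_so_far = 28
Position 5 (value 12): max_ending_here = 36, max_so_far = 36
Position 6 (value 2): max_ending_here = 38, max_so_far = 38
Position 7 (value -14): max_ending_here = 24, max_so_far = 38
Position 8 (value 8): max_ending_here = 32, max_so_far = 38
Position 9 (value 7): max_ending_here = 39, max_so_far = 39

Maximum subarray: [7, 1, 12, 8, -4, 12, 2, -14, 8, 7]
Maximum sum: 39

The maximum subarray is [7, 1, 12, 8, -4, 12, 2, -14, 8, 7] with sum 39. This subarray runs from index 0 to index 9.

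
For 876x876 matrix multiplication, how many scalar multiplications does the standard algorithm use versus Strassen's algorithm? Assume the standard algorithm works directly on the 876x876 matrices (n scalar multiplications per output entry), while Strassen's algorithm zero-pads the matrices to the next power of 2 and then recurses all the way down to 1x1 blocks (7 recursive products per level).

Matrix multiplication for 876x876 matrices:

Strassen's algorithm requires power-of-2 dimensions. Pad 876x876 to 1024x1024 (next power of 2).

Standard algorithm: 876^3 = 672221376 multiplications
Strassen's algorithm: 7^(log2(1024)) = 7^10 = 282475249 multiplications
Savings: 672221376 - 282475249 = 389746127 multiplications

Standard: 672221376 multiplications (876^3). Strassen: 282475249 multiplications (7^10, after padding to 1024x1024). Strassen reduces 8 recursive multiplications to 7 at each level.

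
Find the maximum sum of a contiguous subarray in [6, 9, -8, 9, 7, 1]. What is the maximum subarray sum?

Using Kadane's algorithm on [6, 9, -8, 9, 7, 1]:

Scanning through the array:
Position 1 (value 9): max_ending_here = 15, max_so_far = 15
Position 2 (value -8): max_ending_here = 7, max_so_far = 15
Position 3 (value 9): max_ending_here = 16, max_so_far = 16
Position 4 (value 7): max_ending_here = 23, max_so_far = 23
Position 5 (value 1): max_ending_here = 24, max_so_far = 24

Maximum subarray: [6, 9, -8, 9, 7, 1]
Maximum sum: 24

The maximum subarray is [6, 9, -8, 9, 7, 1] with sum 24. This subarray runs from index 0 to index 5.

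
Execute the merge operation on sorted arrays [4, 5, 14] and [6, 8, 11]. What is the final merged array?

Merging process:

Compare 4 vs 6: take 4 from left. Merged: [4]
Compare 5 vs 6: take 5 from left. Merged: [4, 5]
Compare 14 vs 6: take 6 from right. Merged: [4, 5, 6]
Compare 14 vs 8: take 8 from right. Merged: [4, 5, 6, 8]
Compare 14 vs 11: take 11 from right. Merged: [4, 5, 6, 8, 11]
Append remaining from left: [14]. Merged: [4, 5, 6, 8, 11, 14]

Final merged array: [4, 5, 6, 8, 11, 14]
Total comparisons: 5

The merged array is [4, 5, 6, 8, 11, 14], requiring 5 comparisons. The merge step runs in O(n) time where n is the total number of elements.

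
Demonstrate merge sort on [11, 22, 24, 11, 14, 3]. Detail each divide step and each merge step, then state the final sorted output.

Merge sort trace:

Split: [11, 22, 24, 11, 14, 3] -> [11, 22, 24] and [11, 14, 3]
  Split: [11, 22, 24] -> [11] and [22, 24]
    Split: [22, 24] -> [22] and [24]
    Merge: [22] + [24] -> [22, 24]
  Merge: [11] + [22, 24] -> [11, 22, 24]
  Split: [11, 14, 3] -> [11] and [14, 3]
    Split: [14, 3] -> [14] and [3]
    Merge: [14] + [3] -> [3, 14]
  Merge: [11] + [3, 14] -> [3, 11, 14]
Merge: [11, 22, 24] + [3, 11, 14] -> [3, 11, 11, 14, 22, 24]

Final sorted array: [3, 11, 11, 14, 22, 24]

The merge sort proceeds by recursively splitting the array and merging sorted halves.
After all merges, the sorted array is [3, 11, 11, 14, 22, 24].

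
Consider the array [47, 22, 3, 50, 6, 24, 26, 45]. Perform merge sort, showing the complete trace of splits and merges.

Merge sort trace:

Split: [47, 22, 3, 50, 6, 24, 26, 45] -> [47, 22, 3, 50] and [6, 24, 26, 45]
  Split: [47, 22, 3, 50] -> [47, 22] and [3, 50]
    Split: [47, 22] -> [47] and [22]
    Merge: [47] + [22] -> [22, 47]
    Split: [3, 50] -> [3] and [50]
    Merge: [3] + [50] -> [3, 50]
  Merge: [22, 47] + [3, 50] -> [3, 22, 47, 50]
  Split: [6, 24, 26, 45] -> [6, 24] and [26, 45]
    Split: [6, 24] -> [6] and [24]
    Merge: [6] + [24] -> [6, 24]
    Split: [26, 45] -> [26] and [45]
    Merge: [26] + [45] -> [26, 45]
  Merge: [6, 24] + [26, 45] -> [6, 24, 26, 45]
Merge: [3, 22, 47, 50] + [6, 24, 26, 45] -> [3, 6, 22, 24, 26, 45, 47, 50]

Final sorted array: [3, 6, 22, 24, 26, 45, 47, 50]

The merge sort proceeds by recursively splitting the array and merging sorted halves.
After all merges, the sorted array is [3, 6, 22, 24, 26, 45, 47, 50].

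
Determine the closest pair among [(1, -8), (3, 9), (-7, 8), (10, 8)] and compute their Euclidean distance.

Computing all pairwise distances among 4 points:

d((1, -8), (3, 9)) = 17.1172
d((1, -8), (-7, 8)) = 17.8885
d((1, -8), (10, 8)) = 18.3576
d((3, 9), (-7, 8)) = 10.0499
d((3, 9), (10, 8)) = 7.0711 <-- minimum
d((-7, 8), (10, 8)) = 17.0

Closest pair: (3, 9) and (10, 8) with distance 7.0711

The closest pair is (3, 9) and (10, 8) with Euclidean distance 7.0711. For 4 points, brute-force pairwise comparison is shown above. For large n, the divide-and-conquer algorithm (sort by x, recurse on halves, check the dividing strip) achieves O(n log n).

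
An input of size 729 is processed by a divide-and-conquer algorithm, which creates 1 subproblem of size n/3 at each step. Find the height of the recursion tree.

For divide and conquer with division factor 3:

Problem sizes at each level:
Level 0: 729
Level 1: 243
Level 2: 81
Level 3: 27
Level 4: 9
Level 5: 3
Level 6: 1

The root is level 0 and the size-1 base case is level 6 (the tree spans levels 0 through 6, i.e. 7 levels counting the root), so the depth is the number of divisions: log_3(729) = 6

The recursion tree depth is log_3(729) = 6. At each level, the problem size is divided by 3, so it takes 6 divisions to reduce to a base case of size 1. The algorithm makes 1 recursive call at each level.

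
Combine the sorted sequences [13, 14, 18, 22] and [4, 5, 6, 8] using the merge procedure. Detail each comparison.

Merging process:

Compare 13 vs 4: take 4 from right. Merged: [4]
Compare 13 vs 5: take 5 from right. Merged: [4, 5]
Compare 13 vs 6: take 6 from right. Merged: [4, 5, 6]
Compare 13 vs 8: take 8 from right. Merged: [4, 5, 6, 8]
Append remaining from left: [13, 14, 18, 22]. Merged: [4, 5, 6, 8, 13, 14, 18, 22]

Final merged array: [4, 5, 6, 8, 13, 14, 18, 22]
Total comparisons: 4

The merged array is [4, 5, 6, 8, 13, 14, 18, 22], requiring 4 comparisons. The merge step runs in O(n) time where n is the total number of elements.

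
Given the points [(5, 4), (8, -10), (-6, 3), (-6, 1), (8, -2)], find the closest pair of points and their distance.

Computing all pairwise distances among 5 points:

d((5, 4), (8, -10)) = 14.3178
d((5, 4), (-6, 3)) = 11.0454
d((5, 4), (-6, 1)) = 11.4018
d((5, 4), (8, -2)) = 6.7082
d((8, -10), (-6, 3)) = 19.105
d((8, -10), (-6, 1)) = 17.8045
d((8, -10), (8, -2)) = 8.0
d((-6, 3), (-6, 1)) = 2.0 <-- minimum
d((-6, 3), (8, -2)) = 14.8661
d((-6, 1), (8, -2)) = 14.3178

Closest pair: (-6, 3) and (-6, 1) with distance 2.0

The closest pair is (-6, 3) and (-6, 1) with Euclidean distance 2.0. For 5 points, brute-force pairwise comparison is shown above. For large n, the divide-and-conquer algorithm (sort by x, recurse on halves, check the dividing strip) achieves O(n log n).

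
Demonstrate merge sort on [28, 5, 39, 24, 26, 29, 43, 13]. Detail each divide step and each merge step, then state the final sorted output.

Merge sort trace:

Split: [28, 5, 39, 24, 26, 29, 43, 13] -> [28, 5, 39, 24] and [26, 29, 43, 13]
  Split: [28, 5, 39, 24] -> [28, 5] and [39, 24]
    Split: [28, 5] -> [28] and [5]
    Merge: [28] + [5] -> [5, 28]
    Split: [39, 24] -> [39] and [24]
    Merge: [39] + [24] -> [24, 39]
  Merge: [5, 28] + [24, 39] -> [5, 24, 28, 39]
  Split: [26, 29, 43, 13] -> [26, 29] and [43, 13]
    Split: [26, 29] -> [26] and [29]
    Merge: [26] + [29] -> [26, 29]
    Split: [43, 13] -> [43] and [13]
    Merge: [43] + [13] -> [13, 43]
  Merge: [26, 29] + [13, 43] -> [13, 26, 29, 43]
Merge: [5, 24, 28, 39] + [13, 26, 29, 43] -> [5, 13, 24, 26, 28, 29, 39, 43]

Final sorted array: [5, 13, 24, 26, 28, 29, 39, 43]

The merge sort proceeds by recursively splitting the array and merging sorted halves.
After all merges, the sorted array is [5, 13, 24, 26, 28, 29, 39, 43].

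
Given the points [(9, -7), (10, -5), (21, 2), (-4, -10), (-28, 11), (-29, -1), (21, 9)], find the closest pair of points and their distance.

Computing all pairwise distances among 7 points:

d((9, -7), (10, -5)) = 2.2361 <-- minimum
d((9, -7), (21, 2)) = 15.0
d((9, -7), (-4, -10)) = 13.3417
d((9, -7), (-28, 11)) = 41.1461
d((9, -7), (-29, -1)) = 38.4708
d((9, -7), (21, 9)) = 20.0
d((10, -5), (21, 2)) = 13.0384
d((10, -5), (-4, -10)) = 14.8661
d((10, -5), (-28, 11)) = 41.2311
d((10, -5), (-29, -1)) = 39.2046
d((10, -5), (21, 9)) = 17.8045
d((21, 2), (-4, -10)) = 27.7308
d((21, 2), (-28, 11)) = 49.8197
d((21, 2), (-29, -1)) = 50.0899
d((21, 2), (21, 9)) = 7.0
d((-4, -10), (-28, 11)) = 31.8904
d((-4, -10), (-29, -1)) = 26.5707
d((-4, -10), (21, 9)) = 31.4006
d((-28, 11), (-29, -1)) = 12.0416
d((-28, 11), (21, 9)) = 49.0408
d((-29, -1), (21, 9)) = 50.9902

Closest pair: (9, -7) and (10, -5) with distance 2.2361

The closest pair is (9, -7) and (10, -5) with Euclidean distance 2.2361. For 7 points, brute-force pairwise comparison is shown above. For large n, the divide-and-conquer algorithm (sort by x, recurse on halves, check the dividing strip) achieves O(n log n).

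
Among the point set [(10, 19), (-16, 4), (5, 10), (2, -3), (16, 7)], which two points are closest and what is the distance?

Computing all pairwise distances among 5 points:

d((10, 19), (-16, 4)) = 30.0167
d((10, 19), (5, 10)) = 10.2956 <-- minimum
d((10, 19), (2, -3)) = 23.4094
d((10, 19), (16, 7)) = 13.4164
d((-16, 4), (5, 10)) = 21.8403
d((-16, 4), (2, -3)) = 19.3132
d((-16, 4), (16, 7)) = 32.1403
d((5, 10), (2, -3)) = 13.3417
d((5, 10), (16, 7)) = 11.4018
d((2, -3), (16, 7)) = 17.2047

Closest pair: (10, 19) and (5, 10) with distance 10.2956

The closest pair is (10, 19) and (5, 10) with Euclidean distance 10.2956. For 5 points, brute-force pairwise comparison is shown above. For large n, the divide-and-conquer algorithm (sort by x, recurse on halves, check the dividing strip) achieves O(n log n).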